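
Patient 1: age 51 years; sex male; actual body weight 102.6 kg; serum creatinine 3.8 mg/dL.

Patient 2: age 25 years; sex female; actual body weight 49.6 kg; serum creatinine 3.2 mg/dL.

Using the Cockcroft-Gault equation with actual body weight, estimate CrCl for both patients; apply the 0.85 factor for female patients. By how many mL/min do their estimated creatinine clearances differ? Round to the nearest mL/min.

12 mL/min

Patient 1: CrCl = (140 − 51) × 102.6 / (72 × 3.8) = 9131.4 / 273.60 ≈ 33.4 mL/min
Patient 2: CrCl = (140 − 25) × 49.6 / (72 × 3.2) × 0.85 = 5704.0 / 230.40 × 0.85 ≈ 21.0 mL/min
|33.4 − 21.0| = 12.4 mL/min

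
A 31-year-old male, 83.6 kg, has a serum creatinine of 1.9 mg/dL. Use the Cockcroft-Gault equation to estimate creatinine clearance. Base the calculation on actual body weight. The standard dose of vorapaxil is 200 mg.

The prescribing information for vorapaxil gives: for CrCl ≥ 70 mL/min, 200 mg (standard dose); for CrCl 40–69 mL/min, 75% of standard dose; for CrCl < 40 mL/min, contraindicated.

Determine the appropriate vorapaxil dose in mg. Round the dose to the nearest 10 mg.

CrCl = (140 − 31) × 83.6 / (72 × 1.9) = 9112.4 / 136.80 ≈ 66.6 mL/min
CrCl ≈ 67 mL/min → bracket 40–69 mL/min.
75% of 200 mg = 150 mg

150 mg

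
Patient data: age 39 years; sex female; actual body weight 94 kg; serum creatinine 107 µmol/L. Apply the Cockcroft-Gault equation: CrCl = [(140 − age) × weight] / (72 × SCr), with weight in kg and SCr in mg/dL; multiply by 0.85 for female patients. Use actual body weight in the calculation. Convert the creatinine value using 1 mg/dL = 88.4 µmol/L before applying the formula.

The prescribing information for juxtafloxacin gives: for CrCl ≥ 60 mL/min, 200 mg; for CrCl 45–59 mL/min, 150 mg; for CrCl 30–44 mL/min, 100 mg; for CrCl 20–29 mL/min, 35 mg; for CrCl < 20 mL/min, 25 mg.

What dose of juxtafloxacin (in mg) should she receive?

200 mg

SCr = 107 / 88.4 = 1.21 mg/dL
CrCl = (140 − 39) × 94 / (72 × 1.21) × 0.85 = 9494.0 / 87.12 × 0.85 ≈ 92.6 mL/min
CrCl ≈ 93 mL/min → bracket ≥ 60 mL/min.
Dose for this bracket: 200 mg.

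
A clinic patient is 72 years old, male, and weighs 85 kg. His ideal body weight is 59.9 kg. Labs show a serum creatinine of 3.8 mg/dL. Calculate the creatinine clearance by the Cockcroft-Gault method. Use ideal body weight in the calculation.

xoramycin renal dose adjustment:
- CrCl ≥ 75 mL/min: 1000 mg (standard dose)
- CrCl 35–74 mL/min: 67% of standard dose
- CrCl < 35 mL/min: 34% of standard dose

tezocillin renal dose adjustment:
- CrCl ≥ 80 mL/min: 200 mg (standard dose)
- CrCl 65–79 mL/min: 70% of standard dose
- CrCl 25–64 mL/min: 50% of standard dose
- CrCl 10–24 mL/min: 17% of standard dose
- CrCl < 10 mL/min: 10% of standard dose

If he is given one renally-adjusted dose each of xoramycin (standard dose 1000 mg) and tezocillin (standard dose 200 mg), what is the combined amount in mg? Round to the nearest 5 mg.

375 mg

CrCl = (140 − 72) × 59.9 / (72 × 3.8) = 4073.2 / 273.60 ≈ 14.9 mL/min
CrCl ≈ 15 mL/min.
xoramycin: < 35 mL/min → 34% of 1000 mg = 340 mg.
tezocillin: 10–24 mL/min → 17% of 200 mg = 34 mg.
Total = 340 + 34 = 374 mg.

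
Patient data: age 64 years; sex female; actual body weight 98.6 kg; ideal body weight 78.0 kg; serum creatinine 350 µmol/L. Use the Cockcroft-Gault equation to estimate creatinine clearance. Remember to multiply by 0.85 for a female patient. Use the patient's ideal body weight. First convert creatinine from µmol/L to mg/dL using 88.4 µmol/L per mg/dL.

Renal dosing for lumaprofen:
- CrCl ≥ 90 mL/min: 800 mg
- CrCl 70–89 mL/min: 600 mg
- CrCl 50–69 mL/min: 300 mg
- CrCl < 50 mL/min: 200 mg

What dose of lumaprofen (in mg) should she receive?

200 mg

SCr = 350 / 88.4 = 3.959 mg/dL
CrCl = (140 − 64) × 78 / (72 × 3.959) × 0.85 = 5928.0 / 285.05 × 0.85 ≈ 17.7 mL/min
CrCl ≈ 18 mL/min → bracket < 50 mL/min.
Dose for this bracket: 200 mg.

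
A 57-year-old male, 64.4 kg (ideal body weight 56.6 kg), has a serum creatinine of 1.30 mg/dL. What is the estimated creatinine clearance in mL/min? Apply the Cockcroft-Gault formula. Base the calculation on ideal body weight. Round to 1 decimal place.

50.2 mL/min

CrCl = (140 − 57) × 56.6 / (72 × 1.3) = 4697.8 / 93.60 ≈ 50.2 mL/min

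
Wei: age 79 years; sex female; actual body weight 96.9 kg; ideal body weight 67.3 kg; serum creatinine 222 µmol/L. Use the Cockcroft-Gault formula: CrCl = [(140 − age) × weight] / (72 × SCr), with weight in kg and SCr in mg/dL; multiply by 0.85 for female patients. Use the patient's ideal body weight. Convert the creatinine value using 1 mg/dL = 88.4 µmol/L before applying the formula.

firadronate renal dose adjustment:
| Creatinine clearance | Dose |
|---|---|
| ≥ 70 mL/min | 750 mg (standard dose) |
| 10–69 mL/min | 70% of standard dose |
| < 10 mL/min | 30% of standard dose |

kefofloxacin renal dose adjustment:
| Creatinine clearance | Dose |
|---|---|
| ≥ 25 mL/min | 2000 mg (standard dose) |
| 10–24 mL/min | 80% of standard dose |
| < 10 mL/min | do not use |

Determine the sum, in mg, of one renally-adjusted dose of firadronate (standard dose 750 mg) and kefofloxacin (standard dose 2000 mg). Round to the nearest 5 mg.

SCr = 222 / 88.4 = 2.511 mg/dL
CrCl = (140 − 79) × 67.3 / (72 × 2.511) × 0.85 = 4105.3 / 180.79 × 0.85 ≈ 19.3 mL/min
CrCl ≈ 19 mL/min.
firadronate: 10–69 mL/min → 70% of 750 mg = 525 mg.
kefofloxacin: 10–24 mL/min → 80% of 2000 mg = 1600 mg.
Total = 525 + 1600 = 2125 mg.

2125 mg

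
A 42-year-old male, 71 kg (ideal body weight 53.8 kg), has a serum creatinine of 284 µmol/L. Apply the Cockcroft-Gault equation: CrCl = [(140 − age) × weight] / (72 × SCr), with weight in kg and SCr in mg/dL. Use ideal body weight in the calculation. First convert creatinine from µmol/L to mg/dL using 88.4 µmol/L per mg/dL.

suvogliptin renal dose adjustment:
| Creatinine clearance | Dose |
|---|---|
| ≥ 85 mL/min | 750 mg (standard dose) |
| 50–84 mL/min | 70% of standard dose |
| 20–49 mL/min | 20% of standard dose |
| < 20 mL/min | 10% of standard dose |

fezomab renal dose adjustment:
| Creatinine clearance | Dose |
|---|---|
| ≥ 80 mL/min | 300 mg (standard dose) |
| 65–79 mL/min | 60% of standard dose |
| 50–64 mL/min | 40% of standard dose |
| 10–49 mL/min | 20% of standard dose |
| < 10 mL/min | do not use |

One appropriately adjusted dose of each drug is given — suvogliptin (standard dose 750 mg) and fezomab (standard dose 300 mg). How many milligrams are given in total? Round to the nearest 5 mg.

SCr = 284 / 88.4 = 3.213 mg/dL
CrCl = (140 − 42) × 53.8 / (72 × 3.213) = 5272.4 / 231.34 ≈ 22.8 mL/min
CrCl ≈ 23 mL/min.
suvogliptin: 20–49 mL/min → 20% of 750 mg = 150 mg.
fezomab: 10–49 mL/min → 20% of 300 mg = 60 mg.
Total = 150 + 60 = 210 mg.

210 mg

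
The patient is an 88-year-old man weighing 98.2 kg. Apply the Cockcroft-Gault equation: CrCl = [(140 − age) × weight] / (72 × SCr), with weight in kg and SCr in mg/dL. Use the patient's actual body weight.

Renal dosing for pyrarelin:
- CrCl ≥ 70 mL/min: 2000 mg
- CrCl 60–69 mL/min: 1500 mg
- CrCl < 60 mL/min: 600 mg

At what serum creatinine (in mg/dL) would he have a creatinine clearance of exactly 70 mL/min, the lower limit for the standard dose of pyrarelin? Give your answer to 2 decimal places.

1.01 mg/dL

Standard dose requires CrCl ≥ 70 mL/min.
Set (140 − 88) × 98.2 / (72 × SCr) = 70
SCr = (140 − 88) × 98.2 / (72 × 70) = 1.013 mg/dL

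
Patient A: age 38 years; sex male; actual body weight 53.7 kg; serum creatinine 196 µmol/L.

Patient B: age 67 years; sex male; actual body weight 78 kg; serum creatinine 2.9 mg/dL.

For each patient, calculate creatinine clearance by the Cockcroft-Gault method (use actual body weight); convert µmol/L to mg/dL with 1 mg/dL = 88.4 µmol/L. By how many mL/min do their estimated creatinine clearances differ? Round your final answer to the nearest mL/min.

7 mL/min

Patient A: SCr = 196 / 88.4 = 2.217 mg/dL
Patient A: CrCl = (140 − 38) × 53.7 / (72 × 2.217) = 5477.4 / 159.62 ≈ 34.3 mL/min
Patient B: CrCl = (140 − 67) × 78 / (72 × 2.9) = 5694.0 / 208.80 ≈ 27.3 mL/min
|34.3 − 27.3| = 7.0 mL/min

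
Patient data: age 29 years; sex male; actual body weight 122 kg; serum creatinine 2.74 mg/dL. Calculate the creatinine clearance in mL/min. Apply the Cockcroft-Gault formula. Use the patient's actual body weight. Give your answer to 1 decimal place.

68.6 mL/min

CrCl = (140 − 29) × 122 / (72 × 2.74) = 13542.0 / 197.28 ≈ 68.6 mL/min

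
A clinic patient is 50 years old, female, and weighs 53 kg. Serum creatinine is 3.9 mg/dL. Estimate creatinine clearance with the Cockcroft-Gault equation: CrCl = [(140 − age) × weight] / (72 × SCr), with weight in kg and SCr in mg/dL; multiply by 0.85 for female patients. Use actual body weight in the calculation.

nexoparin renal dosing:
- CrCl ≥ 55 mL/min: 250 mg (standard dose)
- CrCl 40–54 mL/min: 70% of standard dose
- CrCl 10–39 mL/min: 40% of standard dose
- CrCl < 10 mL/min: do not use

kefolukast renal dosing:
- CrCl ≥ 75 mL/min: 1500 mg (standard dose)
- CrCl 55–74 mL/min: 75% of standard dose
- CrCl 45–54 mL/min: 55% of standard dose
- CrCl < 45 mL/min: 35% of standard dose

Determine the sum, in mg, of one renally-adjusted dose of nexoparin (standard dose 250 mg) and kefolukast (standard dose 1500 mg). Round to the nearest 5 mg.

CrCl = (140 − 50) × 53 / (72 × 3.9) × 0.85 = 4770.0 / 280.80 × 0.85 ≈ 14.4 mL/min
CrCl ≈ 14 mL/min.
nexoparin: 10–39 mL/min → 40% of 250 mg = 100 mg.
kefolukast: < 45 mL/min → 35% of 1500 mg = 525 mg.
Total = 100 + 525 = 625 mg.

625 mg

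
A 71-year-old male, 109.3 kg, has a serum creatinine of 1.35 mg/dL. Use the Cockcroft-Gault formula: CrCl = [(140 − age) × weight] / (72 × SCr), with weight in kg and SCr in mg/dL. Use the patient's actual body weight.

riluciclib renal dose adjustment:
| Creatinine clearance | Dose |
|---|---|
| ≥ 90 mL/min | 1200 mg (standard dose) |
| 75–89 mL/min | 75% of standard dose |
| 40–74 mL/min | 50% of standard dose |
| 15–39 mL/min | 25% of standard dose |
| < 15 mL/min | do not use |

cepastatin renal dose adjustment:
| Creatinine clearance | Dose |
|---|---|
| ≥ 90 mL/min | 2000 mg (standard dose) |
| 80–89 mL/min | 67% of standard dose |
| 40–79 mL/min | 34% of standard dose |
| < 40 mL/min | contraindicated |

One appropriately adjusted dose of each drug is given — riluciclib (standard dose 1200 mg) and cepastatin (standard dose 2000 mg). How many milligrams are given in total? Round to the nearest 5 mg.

1580 mg

CrCl = (140 − 71) × 109.3 / (72 × 1.35) = 7541.7 / 97.20 ≈ 77.6 mL/min
CrCl ≈ 78 mL/min.
riluciclib: 75–89 mL/min → 75% of 1200 mg = 900 mg.
cepastatin: 40–79 mL/min → 34% of 2000 mg = 680 mg.
Total = 900 + 680 = 1580 mg.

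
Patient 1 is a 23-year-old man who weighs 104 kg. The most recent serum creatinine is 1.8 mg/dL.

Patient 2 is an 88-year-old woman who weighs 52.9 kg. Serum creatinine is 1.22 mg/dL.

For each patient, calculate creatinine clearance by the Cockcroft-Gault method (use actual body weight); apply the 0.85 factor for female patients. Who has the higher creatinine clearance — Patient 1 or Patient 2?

Patient 1: CrCl = (140 − 23) × 104 / (72 × 1.8) = 12168.0 / 129.60 ≈ 93.9 mL/min
Patient 2: CrCl = (140 − 88) × 52.9 / (72 × 1.22) × 0.85 = 2750.8 / 87.84 × 0.85 ≈ 26.6 mL/min
93.9 vs 26.6 mL/min → Patient 1 is higher.

Patient 1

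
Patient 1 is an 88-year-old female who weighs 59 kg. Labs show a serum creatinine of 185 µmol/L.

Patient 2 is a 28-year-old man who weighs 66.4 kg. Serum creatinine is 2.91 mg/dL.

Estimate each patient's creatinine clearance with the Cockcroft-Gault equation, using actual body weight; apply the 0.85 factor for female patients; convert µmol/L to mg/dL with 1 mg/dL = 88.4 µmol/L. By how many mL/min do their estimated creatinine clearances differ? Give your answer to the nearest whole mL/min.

18 mL/min

Patient 1: SCr = 185 / 88.4 = 2.093 mg/dL
Patient 1: CrCl = (140 − 88) × 59 / (72 × 2.093) × 0.85 = 3068.0 / 150.70 × 0.85 ≈ 17.3 mL/min
Patient 2: CrCl = (140 − 28) × 66.4 / (72 × 2.91) = 7436.8 / 209.52 ≈ 35.5 mL/min
|17.3 − 35.5| = 18.2 mL/min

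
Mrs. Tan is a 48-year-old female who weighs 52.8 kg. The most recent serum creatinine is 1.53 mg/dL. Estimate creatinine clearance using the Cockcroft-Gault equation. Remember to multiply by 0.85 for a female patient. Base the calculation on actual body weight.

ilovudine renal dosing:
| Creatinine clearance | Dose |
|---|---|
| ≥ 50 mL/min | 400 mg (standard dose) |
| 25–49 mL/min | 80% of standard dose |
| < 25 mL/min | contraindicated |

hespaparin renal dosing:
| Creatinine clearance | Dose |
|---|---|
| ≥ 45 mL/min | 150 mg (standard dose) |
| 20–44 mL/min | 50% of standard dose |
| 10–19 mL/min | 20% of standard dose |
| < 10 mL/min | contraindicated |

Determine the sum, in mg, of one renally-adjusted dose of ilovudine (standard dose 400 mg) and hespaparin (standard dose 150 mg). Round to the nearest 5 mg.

395 mg

CrCl = (140 − 48) × 52.8 / (72 × 1.53) × 0.85 = 4857.6 / 110.16 × 0.85 ≈ 37.5 mL/min
CrCl ≈ 37 mL/min.
ilovudine: 25–49 mL/min → 80% of 400 mg = 320 mg.
hespaparin: 20–44 mL/min → 50% of 150 mg = 75 mg.
Total = 320 + 75 = 395 mg.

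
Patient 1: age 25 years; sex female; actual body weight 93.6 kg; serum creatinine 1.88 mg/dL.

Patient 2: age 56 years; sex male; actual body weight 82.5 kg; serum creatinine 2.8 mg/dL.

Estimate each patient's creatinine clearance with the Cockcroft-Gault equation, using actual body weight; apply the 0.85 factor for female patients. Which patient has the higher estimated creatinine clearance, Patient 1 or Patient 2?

Patient 1: CrCl = (140 − 25) × 93.6 / (72 × 1.88) × 0.85 = 10764.0 / 135.36 × 0.85 ≈ 67.6 mL/min
Patient 2: CrCl = (140 − 56) × 82.5 / (72 × 2.8) = 6930.0 / 201.60 ≈ 34.4 mL/min
67.6 vs 34.4 mL/min → Patient 1 is higher.

Patient 1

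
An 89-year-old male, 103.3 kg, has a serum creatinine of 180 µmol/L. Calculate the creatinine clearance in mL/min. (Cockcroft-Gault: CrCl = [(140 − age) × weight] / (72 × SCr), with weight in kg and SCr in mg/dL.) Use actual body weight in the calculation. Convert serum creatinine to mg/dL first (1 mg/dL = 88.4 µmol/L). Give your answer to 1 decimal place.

35.9 mL/min

SCr = 180 / 88.4 = 2.036 mg/dL
CrCl = (140 − 89) × 103.3 / (72 × 2.036) = 5268.3 / 146.59 ≈ 35.9 mL/min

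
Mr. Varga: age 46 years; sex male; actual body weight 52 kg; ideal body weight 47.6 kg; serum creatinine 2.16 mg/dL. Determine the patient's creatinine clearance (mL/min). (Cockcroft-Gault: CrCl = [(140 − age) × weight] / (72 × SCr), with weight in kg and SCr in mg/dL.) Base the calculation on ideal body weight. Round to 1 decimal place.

CrCl = (140 − 46) × 47.6 / (72 × 2.16) = 4474.4 / 155.52 ≈ 28.8 mL/min

28.8 mL/min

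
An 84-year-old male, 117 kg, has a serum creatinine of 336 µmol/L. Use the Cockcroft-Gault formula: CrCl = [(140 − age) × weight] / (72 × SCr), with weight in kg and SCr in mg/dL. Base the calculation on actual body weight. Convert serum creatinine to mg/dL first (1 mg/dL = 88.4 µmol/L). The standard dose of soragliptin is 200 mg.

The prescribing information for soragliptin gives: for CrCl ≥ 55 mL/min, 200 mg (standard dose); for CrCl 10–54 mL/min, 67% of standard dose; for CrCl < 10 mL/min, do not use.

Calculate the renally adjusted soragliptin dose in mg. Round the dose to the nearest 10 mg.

130 mg

SCr = 336 / 88.4 = 3.801 mg/dL
CrCl = (140 − 84) × 117 / (72 × 3.801) = 6552.0 / 273.67 ≈ 23.9 mL/min
CrCl ≈ 24 mL/min → bracket 10–54 mL/min.
67% of 200 mg = 134 mg → 130 mg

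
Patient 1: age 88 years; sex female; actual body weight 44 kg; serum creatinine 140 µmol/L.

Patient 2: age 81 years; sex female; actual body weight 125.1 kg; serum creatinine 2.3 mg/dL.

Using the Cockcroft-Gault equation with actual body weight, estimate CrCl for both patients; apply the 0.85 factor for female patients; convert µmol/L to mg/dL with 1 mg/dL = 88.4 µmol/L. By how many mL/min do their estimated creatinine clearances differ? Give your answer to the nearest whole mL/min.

Patient 1: SCr = 140 / 88.4 = 1.584 mg/dL
Patient 1: CrCl = (140 − 88) × 44 / (72 × 1.584) × 0.85 = 2288.0 / 114.05 × 0.85 ≈ 17.1 mL/min
Patient 2: CrCl = (140 − 81) × 125.1 / (72 × 2.3) × 0.85 = 7380.9 / 165.60 × 0.85 ≈ 37.9 mL/min
|17.1 − 37.9| = 20.8 mL/min

21 mL/min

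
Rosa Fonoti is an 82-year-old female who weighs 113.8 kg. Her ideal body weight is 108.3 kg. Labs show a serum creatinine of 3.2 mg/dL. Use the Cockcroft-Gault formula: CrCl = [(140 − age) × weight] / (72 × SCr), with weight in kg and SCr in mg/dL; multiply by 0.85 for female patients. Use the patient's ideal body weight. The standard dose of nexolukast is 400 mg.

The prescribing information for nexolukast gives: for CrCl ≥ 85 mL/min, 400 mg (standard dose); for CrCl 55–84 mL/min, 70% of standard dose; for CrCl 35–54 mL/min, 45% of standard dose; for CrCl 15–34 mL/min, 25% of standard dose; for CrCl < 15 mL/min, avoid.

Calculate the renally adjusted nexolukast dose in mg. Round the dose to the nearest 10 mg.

100 mg

CrCl = (140 − 82) × 108.3 / (72 × 3.2) × 0.85 = 6281.4 / 230.40 × 0.85 ≈ 23.2 mL/min
CrCl ≈ 23 mL/min → bracket 15–34 mL/min.
25% of 400 mg = 100 mg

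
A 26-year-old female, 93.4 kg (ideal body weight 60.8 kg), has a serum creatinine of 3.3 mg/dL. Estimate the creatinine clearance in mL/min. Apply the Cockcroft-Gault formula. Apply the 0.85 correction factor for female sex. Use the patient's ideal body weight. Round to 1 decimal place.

24.8 mL/min

CrCl = (140 − 26) × 60.8 / (72 × 3.3) × 0.85 = 6931.2 / 237.60 × 0.85 ≈ 24.8 mL/min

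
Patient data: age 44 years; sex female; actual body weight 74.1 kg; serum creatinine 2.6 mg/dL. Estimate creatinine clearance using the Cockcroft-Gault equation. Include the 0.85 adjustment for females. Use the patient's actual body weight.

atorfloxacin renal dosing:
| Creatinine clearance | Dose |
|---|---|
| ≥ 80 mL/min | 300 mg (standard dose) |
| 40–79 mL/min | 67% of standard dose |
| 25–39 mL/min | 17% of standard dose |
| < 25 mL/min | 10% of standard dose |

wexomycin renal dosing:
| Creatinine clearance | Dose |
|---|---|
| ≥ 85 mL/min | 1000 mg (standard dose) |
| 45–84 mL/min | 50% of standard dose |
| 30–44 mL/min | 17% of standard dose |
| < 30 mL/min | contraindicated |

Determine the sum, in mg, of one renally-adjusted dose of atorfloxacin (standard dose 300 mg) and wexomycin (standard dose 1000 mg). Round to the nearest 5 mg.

CrCl = (140 − 44) × 74.1 / (72 × 2.6) × 0.85 = 7113.6 / 187.20 × 0.85 ≈ 32.3 mL/min
CrCl ≈ 32 mL/min.
atorfloxacin: 25–39 mL/min → 17% of 300 mg = 51 mg.
wexomycin: 30–44 mL/min → 17% of 1000 mg = 170 mg.
Total = 51 + 170 = 221 mg.

220 mg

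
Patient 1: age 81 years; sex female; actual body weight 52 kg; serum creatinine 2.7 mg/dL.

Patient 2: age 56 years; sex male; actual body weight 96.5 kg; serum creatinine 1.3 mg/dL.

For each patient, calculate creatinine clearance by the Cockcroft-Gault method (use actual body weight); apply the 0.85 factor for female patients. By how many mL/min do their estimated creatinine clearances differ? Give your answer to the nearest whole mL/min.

73 mL/min

Patient 1: CrCl = (140 − 81) × 52 / (72 × 2.7) × 0.85 = 3068.0 / 194.40 × 0.85 ≈ 13.4 mL/min
Patient 2: CrCl = (140 − 56) × 96.5 / (72 × 1.3) = 8106.0 / 93.60 ≈ 86.6 mL/min
|13.4 − 86.6| = 73.2 mL/min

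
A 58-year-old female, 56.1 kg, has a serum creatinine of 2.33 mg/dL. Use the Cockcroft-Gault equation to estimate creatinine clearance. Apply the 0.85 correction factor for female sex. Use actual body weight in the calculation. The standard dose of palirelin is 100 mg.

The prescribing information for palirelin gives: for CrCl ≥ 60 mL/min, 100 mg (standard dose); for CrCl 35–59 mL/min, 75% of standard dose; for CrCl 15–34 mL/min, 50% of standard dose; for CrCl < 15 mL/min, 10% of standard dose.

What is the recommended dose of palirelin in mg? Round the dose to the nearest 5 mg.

50 mg

CrCl = (140 − 58) × 56.1 / (72 × 2.33) × 0.85 = 4600.2 / 167.76 × 0.85 ≈ 23.3 mL/min
CrCl ≈ 23 mL/min → bracket 15–34 mL/min.
50% of 100 mg = 50 mg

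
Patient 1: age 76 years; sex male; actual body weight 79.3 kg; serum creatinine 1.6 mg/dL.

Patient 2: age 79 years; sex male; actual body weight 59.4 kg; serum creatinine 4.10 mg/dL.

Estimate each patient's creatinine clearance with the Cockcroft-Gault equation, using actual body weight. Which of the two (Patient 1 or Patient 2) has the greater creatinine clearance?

Patient 1

Patient 1: CrCl = (140 − 76) × 79.3 / (72 × 1.6) = 5075.2 / 115.20 ≈ 44.1 mL/min
Patient 2: CrCl = (140 − 79) × 59.4 / (72 × 4.1) = 3623.4 / 295.20 ≈ 12.3 mL/min
44.1 vs 12.3 mL/min → Patient 1 is higher.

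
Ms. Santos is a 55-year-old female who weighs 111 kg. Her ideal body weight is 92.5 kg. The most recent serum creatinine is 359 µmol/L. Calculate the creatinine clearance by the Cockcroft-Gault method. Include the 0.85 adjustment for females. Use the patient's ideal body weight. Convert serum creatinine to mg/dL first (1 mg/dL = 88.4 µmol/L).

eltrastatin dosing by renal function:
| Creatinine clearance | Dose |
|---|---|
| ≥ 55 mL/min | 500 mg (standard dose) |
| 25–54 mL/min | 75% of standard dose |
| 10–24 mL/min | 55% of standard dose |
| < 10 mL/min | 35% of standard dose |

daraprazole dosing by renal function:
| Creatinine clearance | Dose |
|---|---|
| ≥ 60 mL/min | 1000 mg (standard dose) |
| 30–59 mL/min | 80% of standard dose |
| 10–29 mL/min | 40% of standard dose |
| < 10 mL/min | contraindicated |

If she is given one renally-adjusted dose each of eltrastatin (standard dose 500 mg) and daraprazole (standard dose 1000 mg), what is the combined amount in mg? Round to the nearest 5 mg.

675 mg

SCr = 359 / 88.4 = 4.061 mg/dL
CrCl = (140 − 55) × 92.5 / (72 × 4.061) × 0.85 = 7862.5 / 292.39 × 0.85 ≈ 22.9 mL/min
CrCl ≈ 23 mL/min.
eltrastatin: 10–24 mL/min → 55% of 500 mg = 275 mg.
daraprazole: 10–29 mL/min → 40% of 1000 mg = 400 mg.
Total = 275 + 400 = 675 mg.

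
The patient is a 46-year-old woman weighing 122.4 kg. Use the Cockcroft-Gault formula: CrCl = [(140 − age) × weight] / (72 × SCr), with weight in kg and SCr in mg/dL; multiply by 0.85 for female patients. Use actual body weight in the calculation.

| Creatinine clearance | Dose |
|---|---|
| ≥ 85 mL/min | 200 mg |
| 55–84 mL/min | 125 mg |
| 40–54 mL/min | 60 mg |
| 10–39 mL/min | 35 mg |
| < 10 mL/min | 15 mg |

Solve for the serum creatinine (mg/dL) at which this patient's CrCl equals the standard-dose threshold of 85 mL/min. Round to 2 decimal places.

Standard dose requires CrCl ≥ 85 mL/min.
Set (140 − 46) × 122.4 × 0.85 / (72 × SCr) = 85
SCr = (140 − 46) × 122.4 × 0.85 / (72 × 85) = 1.598 mg/dL

1.60 mg/dL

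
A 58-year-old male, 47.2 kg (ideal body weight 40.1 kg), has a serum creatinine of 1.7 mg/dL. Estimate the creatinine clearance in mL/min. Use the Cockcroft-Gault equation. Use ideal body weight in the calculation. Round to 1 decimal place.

CrCl = (140 − 58) × 40.1 / (72 × 1.7) = 3288.2 / 122.40 ≈ 26.9 mL/min

26.9 mL/min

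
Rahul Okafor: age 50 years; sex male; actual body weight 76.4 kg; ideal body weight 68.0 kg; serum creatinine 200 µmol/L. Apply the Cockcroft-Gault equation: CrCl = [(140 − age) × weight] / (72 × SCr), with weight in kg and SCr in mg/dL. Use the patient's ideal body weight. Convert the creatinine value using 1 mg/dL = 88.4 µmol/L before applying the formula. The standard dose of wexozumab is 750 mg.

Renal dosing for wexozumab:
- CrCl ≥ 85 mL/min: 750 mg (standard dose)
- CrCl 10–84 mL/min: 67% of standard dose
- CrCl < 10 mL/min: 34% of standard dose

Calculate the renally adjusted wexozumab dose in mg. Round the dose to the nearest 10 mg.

SCr = 200 / 88.4 = 2.262 mg/dL
CrCl = (140 − 50) × 68 / (72 × 2.262) = 6120.0 / 162.86 ≈ 37.6 mL/min
CrCl ≈ 38 mL/min → bracket 10–84 mL/min.
67% of 750 mg = 502.5 mg → 500 mg

500 mg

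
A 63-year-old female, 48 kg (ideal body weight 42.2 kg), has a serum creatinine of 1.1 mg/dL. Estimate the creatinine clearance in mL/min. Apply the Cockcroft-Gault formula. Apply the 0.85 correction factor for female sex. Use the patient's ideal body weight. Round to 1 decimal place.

CrCl = (140 − 63) × 42.2 / (72 × 1.1) × 0.85 = 3249.4 / 79.20 × 0.85 ≈ 34.9 mL/min

34.9 mL/min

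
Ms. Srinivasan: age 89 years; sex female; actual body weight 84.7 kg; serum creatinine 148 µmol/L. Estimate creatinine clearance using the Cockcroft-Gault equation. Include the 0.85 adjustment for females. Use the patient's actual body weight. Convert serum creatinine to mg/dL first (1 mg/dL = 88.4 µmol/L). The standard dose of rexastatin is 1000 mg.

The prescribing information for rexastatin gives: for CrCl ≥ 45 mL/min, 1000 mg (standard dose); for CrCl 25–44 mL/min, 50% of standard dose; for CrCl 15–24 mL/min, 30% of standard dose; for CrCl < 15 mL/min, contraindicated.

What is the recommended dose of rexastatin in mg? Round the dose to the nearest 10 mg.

500 mg

SCr = 148 / 88.4 = 1.674 mg/dL
CrCl = (140 − 89) × 84.7 / (72 × 1.674) × 0.85 = 4319.7 / 120.53 × 0.85 ≈ 30.5 mL/min
CrCl ≈ 30 mL/min → bracket 25–44 mL/min.
50% of 1000 mg = 500 mg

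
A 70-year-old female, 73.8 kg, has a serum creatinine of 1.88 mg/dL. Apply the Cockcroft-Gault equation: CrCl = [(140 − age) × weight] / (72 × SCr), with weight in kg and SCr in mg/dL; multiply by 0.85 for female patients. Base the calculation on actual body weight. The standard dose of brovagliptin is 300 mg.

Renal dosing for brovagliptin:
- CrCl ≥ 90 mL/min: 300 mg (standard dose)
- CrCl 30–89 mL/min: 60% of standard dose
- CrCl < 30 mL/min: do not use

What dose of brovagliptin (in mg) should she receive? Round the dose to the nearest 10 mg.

180 mg

CrCl = (140 − 70) × 73.8 / (72 × 1.88) × 0.85 = 5166.0 / 135.36 × 0.85 ≈ 32.4 mL/min
CrCl ≈ 32 mL/min → bracket 30–89 mL/min.
60% of 300 mg = 180 mg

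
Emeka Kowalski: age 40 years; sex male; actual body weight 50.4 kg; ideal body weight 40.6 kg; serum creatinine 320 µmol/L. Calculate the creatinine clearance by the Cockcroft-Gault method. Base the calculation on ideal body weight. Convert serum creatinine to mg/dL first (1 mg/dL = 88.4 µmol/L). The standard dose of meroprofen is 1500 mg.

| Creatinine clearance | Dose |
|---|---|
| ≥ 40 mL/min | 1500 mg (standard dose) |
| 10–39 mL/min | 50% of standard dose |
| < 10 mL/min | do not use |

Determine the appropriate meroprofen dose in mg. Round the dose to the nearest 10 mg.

750 mg

SCr = 320 / 88.4 = 3.62 mg/dL
CrCl = (140 − 40) × 40.6 / (72 × 3.62) = 4060.0 / 260.64 ≈ 15.6 mL/min
CrCl ≈ 16 mL/min → bracket 10–39 mL/min.
50% of 1500 mg = 750 mg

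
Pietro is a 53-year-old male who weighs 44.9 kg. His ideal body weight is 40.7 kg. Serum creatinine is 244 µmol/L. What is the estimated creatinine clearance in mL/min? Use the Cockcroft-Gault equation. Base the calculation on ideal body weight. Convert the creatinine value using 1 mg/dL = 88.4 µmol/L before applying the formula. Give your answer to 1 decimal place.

SCr = 244 / 88.4 = 2.76 mg/dL
CrCl = (140 − 53) × 40.7 / (72 × 2.76) = 3540.9 / 198.72 ≈ 17.8 mL/min

17.8 mL/min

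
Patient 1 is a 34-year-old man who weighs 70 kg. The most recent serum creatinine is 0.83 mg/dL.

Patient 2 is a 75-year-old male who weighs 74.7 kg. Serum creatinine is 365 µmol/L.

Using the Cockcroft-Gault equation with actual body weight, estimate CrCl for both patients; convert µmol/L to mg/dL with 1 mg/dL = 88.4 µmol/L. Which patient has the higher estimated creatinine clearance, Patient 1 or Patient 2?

Patient 1

Patient 1: CrCl = (140 − 34) × 70 / (72 × 0.83) = 7420.0 / 59.76 ≈ 124.2 mL/min
Patient 2: SCr = 365 / 88.4 = 4.129 mg/dL
Patient 2: CrCl = (140 − 75) × 74.7 / (72 × 4.129) = 4855.5 / 297.29 ≈ 16.3 mL/min
124.2 vs 16.3 mL/min → Patient 1 is higher.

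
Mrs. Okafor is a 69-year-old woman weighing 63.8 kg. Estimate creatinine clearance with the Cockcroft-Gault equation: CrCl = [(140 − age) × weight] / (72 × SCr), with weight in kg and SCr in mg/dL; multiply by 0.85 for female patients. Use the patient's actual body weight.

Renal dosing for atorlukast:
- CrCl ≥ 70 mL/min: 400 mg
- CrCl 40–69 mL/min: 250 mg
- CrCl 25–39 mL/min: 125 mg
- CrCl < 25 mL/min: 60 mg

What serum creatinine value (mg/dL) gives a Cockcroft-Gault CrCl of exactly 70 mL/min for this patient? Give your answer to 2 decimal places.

Standard dose requires CrCl ≥ 70 mL/min.
Set (140 − 69) × 63.8 × 0.85 / (72 × SCr) = 70
SCr = (140 − 69) × 63.8 × 0.85 / (72 × 70) = 0.764 mg/dL

0.76 mg/dL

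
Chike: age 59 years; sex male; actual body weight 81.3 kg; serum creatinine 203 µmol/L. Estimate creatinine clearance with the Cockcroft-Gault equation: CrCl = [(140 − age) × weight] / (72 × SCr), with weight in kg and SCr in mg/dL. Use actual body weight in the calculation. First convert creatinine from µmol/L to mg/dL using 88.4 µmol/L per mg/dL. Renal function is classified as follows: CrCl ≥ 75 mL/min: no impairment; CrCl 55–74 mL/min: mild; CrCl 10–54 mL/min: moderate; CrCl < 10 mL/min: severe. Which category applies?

SCr = 203 / 88.4 = 2.296 mg/dL
CrCl = (140 − 59) × 81.3 / (72 × 2.296) = 6585.3 / 165.31 ≈ 39.8 mL/min
40 mL/min falls in the 'moderate' range.

moderate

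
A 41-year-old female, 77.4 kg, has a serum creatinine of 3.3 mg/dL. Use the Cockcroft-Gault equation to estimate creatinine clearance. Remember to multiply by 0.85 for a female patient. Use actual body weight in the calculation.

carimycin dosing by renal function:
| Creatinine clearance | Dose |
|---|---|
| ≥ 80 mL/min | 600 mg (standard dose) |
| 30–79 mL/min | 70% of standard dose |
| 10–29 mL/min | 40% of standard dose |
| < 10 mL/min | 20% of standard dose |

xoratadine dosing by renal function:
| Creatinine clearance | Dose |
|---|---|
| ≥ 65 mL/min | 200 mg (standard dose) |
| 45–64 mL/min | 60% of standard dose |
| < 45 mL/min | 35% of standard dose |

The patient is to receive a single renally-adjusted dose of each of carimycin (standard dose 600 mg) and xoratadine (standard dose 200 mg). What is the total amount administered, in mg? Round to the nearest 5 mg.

CrCl = (140 − 41) × 77.4 / (72 × 3.3) × 0.85 = 7662.6 / 237.60 × 0.85 ≈ 27.4 mL/min
CrCl ≈ 27 mL/min.
carimycin: 10–29 mL/min → 40% of 600 mg = 240 mg.
xoratadine: < 45 mL/min → 35% of 200 mg = 70 mg.
Total = 240 + 70 = 310 mg.

310 mg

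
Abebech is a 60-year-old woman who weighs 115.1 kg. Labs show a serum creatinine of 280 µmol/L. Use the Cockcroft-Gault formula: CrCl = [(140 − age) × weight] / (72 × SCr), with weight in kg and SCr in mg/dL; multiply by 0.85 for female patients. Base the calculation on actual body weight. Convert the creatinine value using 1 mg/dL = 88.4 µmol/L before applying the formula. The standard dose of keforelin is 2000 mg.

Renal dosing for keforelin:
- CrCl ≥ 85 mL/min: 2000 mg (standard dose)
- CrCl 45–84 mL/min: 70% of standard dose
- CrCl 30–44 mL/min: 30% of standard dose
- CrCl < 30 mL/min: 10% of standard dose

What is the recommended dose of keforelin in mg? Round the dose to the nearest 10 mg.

SCr = 280 / 88.4 = 3.167 mg/dL
CrCl = (140 − 60) × 115.1 / (72 × 3.167) × 0.85 = 9208.0 / 228.02 × 0.85 ≈ 34.3 mL/min
CrCl ≈ 34 mL/min → bracket 30–44 mL/min.
30% of 2000 mg = 600 mg

600 mg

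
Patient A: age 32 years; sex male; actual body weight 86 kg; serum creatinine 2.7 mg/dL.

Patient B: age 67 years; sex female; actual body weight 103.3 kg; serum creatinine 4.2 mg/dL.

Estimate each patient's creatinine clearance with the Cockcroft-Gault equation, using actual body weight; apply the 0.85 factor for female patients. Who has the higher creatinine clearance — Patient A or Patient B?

Patient A: CrCl = (140 − 32) × 86 / (72 × 2.7) = 9288.0 / 194.40 ≈ 47.8 mL/min
Patient B: CrCl = (140 − 67) × 103.3 / (72 × 4.2) × 0.85 = 7540.9 / 302.40 × 0.85 ≈ 21.2 mL/min
47.8 vs 21.2 mL/min → Patient A is higher.

Patient A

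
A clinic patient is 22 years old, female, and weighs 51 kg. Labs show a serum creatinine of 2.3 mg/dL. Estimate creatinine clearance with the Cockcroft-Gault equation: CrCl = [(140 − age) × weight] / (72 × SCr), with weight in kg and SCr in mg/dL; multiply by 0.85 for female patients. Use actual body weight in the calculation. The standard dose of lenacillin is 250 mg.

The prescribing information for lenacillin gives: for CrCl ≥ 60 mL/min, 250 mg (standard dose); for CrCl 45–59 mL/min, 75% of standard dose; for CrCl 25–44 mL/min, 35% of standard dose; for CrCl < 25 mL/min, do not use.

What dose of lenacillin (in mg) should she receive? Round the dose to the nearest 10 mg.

CrCl = (140 − 22) × 51 / (72 × 2.3) × 0.85 = 6018.0 / 165.60 × 0.85 ≈ 30.9 mL/min
CrCl ≈ 31 mL/min → bracket 25–44 mL/min.
35% of 250 mg = 87.5 mg → 90 mg

90 mg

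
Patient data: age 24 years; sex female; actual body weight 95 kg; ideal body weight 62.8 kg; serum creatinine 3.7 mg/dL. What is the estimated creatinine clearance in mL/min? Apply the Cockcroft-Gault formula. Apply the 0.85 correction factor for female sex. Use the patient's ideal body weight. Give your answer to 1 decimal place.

23.2 mL/min

CrCl = (140 − 24) × 62.8 / (72 × 3.7) × 0.85 = 7284.8 / 266.40 × 0.85 ≈ 23.2 mL/min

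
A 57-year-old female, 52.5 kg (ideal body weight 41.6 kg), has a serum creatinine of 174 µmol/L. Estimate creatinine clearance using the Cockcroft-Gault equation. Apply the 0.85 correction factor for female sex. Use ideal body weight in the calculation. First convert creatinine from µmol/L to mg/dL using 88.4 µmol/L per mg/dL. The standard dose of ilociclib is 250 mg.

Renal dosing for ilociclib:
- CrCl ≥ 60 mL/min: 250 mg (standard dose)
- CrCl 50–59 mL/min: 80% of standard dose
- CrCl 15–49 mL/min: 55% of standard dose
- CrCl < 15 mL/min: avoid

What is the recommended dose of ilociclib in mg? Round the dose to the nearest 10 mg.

SCr = 174 / 88.4 = 1.968 mg/dL
CrCl = (140 − 57) × 41.6 / (72 × 1.968) × 0.85 = 3452.8 / 141.70 × 0.85 ≈ 20.7 mL/min
CrCl ≈ 21 mL/min → bracket 15–49 mL/min.
55% of 250 mg = 137.5 mg → 140 mg

140 mg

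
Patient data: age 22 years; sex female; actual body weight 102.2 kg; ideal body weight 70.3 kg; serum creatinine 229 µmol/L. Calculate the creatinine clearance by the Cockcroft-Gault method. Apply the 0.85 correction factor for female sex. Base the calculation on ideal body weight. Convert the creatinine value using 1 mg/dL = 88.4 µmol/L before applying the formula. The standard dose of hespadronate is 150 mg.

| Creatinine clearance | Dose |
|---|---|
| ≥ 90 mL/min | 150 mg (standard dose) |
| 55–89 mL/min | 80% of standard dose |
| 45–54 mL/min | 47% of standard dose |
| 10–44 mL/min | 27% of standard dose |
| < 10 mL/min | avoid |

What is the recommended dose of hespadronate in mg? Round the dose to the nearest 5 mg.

SCr = 229 / 88.4 = 2.59 mg/dL
CrCl = (140 − 22) × 70.3 / (72 × 2.59) × 0.85 = 8295.4 / 186.48 × 0.85 ≈ 37.8 mL/min
CrCl ≈ 38 mL/min → bracket 10–44 mL/min.
27% of 150 mg = 40.5 mg → 40 mg

40 mg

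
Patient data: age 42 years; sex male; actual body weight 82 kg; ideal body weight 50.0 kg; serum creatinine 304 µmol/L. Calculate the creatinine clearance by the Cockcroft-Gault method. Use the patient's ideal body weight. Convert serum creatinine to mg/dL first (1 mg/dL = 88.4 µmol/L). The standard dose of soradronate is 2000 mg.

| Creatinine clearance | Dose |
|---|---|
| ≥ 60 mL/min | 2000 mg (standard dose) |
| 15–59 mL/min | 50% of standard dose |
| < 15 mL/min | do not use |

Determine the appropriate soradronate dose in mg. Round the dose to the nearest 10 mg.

SCr = 304 / 88.4 = 3.439 mg/dL
CrCl = (140 − 42) × 50 / (72 × 3.439) = 4900.0 / 247.61 ≈ 19.8 mL/min
CrCl ≈ 20 mL/min → bracket 15–59 mL/min.
50% of 2000 mg = 1000 mg

1000 mg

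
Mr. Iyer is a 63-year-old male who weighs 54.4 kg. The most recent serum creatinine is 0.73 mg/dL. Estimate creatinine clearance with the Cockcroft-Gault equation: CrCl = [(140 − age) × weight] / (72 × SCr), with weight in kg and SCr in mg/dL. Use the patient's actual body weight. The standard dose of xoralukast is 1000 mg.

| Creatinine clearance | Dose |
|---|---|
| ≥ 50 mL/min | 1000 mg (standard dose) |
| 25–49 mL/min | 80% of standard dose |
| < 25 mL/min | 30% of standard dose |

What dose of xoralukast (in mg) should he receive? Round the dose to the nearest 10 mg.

1000 mg

CrCl = (140 − 63) × 54.4 / (72 × 0.73) = 4188.8 / 52.56 ≈ 79.7 mL/min
CrCl ≈ 80 mL/min → bracket ≥ 50 mL/min.
100% of 1000 mg = 1000 mg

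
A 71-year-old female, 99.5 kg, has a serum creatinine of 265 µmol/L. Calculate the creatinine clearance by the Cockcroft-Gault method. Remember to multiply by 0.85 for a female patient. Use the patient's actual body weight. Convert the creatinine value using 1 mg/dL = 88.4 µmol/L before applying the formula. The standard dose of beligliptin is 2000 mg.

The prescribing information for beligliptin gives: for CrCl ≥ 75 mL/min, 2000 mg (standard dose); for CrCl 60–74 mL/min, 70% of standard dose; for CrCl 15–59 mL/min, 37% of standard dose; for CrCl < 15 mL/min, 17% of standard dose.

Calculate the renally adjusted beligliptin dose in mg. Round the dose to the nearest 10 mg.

SCr = 265 / 88.4 = 2.998 mg/dL
CrCl = (140 − 71) × 99.5 / (72 × 2.998) × 0.85 = 6865.5 / 215.86 × 0.85 ≈ 27.0 mL/min
CrCl ≈ 27 mL/min → bracket 15–59 mL/min.
37% of 2000 mg = 740 mg

740 mg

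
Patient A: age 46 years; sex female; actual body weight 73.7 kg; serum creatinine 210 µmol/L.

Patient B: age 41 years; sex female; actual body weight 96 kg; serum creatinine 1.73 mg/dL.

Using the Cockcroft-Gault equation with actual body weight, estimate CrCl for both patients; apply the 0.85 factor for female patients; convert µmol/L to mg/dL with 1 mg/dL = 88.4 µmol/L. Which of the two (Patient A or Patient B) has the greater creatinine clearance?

Patient B

Patient A: SCr = 210 / 88.4 = 2.376 mg/dL
Patient A: CrCl = (140 − 46) × 73.7 / (72 × 2.376) × 0.85 = 6927.8 / 171.07 × 0.85 ≈ 34.4 mL/min
Patient B: CrCl = (140 − 41) × 96 / (72 × 1.73) × 0.85 = 9504.0 / 124.56 × 0.85 ≈ 64.9 mL/min
34.4 vs 64.9 mL/min → Patient B is higher.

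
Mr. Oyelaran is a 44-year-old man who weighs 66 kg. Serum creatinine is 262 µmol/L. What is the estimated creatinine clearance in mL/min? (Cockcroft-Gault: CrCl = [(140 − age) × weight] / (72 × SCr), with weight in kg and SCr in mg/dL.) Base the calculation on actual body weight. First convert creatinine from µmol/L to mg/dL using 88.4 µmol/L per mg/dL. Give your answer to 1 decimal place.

SCr = 262 / 88.4 = 2.964 mg/dL
CrCl = (140 − 44) × 66 / (72 × 2.964) = 6336.0 / 213.41 ≈ 29.7 mL/min

29.7 mL/min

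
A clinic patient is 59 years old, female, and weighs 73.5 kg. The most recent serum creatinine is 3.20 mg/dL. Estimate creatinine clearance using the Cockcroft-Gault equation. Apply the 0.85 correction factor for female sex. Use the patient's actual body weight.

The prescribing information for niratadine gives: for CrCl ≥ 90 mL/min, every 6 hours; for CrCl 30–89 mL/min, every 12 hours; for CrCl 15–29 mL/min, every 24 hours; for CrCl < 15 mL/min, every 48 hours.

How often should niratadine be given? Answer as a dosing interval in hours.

CrCl = (140 − 59) × 73.5 / (72 × 3.2) × 0.85 = 5953.5 / 230.40 × 0.85 ≈ 22.0 mL/min
CrCl ≈ 22 mL/min → bracket 15–29 mL/min → every 24 hours.

every 24 hours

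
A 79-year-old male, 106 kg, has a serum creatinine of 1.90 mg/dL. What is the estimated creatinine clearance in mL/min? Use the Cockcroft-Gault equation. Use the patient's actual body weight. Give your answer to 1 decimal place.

47.3 mL/min

CrCl = (140 − 79) × 106 / (72 × 1.9) = 6466.0 / 136.80 ≈ 47.3 mL/min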